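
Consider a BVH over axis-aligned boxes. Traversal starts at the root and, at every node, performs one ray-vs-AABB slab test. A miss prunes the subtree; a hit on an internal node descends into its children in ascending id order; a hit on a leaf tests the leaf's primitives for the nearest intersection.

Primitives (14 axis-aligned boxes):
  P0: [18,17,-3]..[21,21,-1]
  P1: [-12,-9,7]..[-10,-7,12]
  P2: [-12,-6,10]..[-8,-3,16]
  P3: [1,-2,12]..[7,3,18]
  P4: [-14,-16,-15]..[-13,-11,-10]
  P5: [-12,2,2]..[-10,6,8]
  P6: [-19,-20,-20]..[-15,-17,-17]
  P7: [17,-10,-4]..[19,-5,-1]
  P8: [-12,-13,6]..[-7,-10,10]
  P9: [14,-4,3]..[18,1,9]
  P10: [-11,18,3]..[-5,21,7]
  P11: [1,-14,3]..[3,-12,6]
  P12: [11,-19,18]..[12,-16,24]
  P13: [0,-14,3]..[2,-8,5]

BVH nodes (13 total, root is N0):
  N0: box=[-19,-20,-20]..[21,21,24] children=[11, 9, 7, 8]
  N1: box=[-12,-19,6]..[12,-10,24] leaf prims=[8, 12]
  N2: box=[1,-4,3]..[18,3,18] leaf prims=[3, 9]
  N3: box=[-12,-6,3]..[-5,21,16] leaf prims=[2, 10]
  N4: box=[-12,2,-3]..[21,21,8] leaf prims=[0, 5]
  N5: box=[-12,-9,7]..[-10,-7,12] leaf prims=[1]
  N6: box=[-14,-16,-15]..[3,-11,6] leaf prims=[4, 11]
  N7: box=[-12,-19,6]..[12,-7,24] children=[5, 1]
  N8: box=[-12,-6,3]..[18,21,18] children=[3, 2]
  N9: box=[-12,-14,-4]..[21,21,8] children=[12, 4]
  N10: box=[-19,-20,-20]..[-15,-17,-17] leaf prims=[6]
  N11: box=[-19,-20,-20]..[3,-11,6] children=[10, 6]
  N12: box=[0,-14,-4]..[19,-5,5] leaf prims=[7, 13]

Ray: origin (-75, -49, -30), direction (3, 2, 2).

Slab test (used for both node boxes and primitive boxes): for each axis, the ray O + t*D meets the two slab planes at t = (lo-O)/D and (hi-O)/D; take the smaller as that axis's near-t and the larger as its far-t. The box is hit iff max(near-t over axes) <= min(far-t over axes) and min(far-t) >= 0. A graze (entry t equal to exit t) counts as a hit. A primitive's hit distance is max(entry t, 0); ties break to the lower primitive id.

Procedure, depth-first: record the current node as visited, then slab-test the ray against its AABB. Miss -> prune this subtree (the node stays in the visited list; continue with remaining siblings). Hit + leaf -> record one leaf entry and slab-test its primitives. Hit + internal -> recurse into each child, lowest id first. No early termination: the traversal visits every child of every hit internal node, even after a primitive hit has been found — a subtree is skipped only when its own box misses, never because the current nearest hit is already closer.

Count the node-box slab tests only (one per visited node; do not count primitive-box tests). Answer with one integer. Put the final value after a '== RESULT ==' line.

Walk:
N0 x:[56/3,32] y:[29/2,35] z:[5,27] -> hit [56/3,27], descend [7, 8, 9, 11]
  N7 x:[21,29] y:[15,21] z:[18,27] -> hit [21,21], descend [1, 5]
    N1 x:[21,29] y:[15,39/2] z:[18,27] -> miss, prune
    N5 x:[21,65/3] y:[20,21] z:[37/2,21] -> hit [21,21] leaf, test {P1@t=21}
  N8 x:[21,31] y:[43/2,35] z:[33/2,24] -> hit [43/2,24], descend [2, 3]
    N2 x:[76/3,31] y:[45/2,26] z:[33/2,24] -> miss, prune
    N3 x:[21,70/3] y:[43/2,35] z:[33/2,23] -> hit [43/2,23] leaf, test {P2@t=43/2, P10(miss)}
  N9 x:[21,32] y:[35/2,35] z:[13,19] -> miss, prune
  N11 x:[56/3,26] y:[29/2,19] z:[5,18] -> miss, prune

Visited [0, 7, 1, 5, 8, 2, 3, 9, 11]. Tests: 9 box, 2 leaf. Nearest: P1.

== RESULT ==
9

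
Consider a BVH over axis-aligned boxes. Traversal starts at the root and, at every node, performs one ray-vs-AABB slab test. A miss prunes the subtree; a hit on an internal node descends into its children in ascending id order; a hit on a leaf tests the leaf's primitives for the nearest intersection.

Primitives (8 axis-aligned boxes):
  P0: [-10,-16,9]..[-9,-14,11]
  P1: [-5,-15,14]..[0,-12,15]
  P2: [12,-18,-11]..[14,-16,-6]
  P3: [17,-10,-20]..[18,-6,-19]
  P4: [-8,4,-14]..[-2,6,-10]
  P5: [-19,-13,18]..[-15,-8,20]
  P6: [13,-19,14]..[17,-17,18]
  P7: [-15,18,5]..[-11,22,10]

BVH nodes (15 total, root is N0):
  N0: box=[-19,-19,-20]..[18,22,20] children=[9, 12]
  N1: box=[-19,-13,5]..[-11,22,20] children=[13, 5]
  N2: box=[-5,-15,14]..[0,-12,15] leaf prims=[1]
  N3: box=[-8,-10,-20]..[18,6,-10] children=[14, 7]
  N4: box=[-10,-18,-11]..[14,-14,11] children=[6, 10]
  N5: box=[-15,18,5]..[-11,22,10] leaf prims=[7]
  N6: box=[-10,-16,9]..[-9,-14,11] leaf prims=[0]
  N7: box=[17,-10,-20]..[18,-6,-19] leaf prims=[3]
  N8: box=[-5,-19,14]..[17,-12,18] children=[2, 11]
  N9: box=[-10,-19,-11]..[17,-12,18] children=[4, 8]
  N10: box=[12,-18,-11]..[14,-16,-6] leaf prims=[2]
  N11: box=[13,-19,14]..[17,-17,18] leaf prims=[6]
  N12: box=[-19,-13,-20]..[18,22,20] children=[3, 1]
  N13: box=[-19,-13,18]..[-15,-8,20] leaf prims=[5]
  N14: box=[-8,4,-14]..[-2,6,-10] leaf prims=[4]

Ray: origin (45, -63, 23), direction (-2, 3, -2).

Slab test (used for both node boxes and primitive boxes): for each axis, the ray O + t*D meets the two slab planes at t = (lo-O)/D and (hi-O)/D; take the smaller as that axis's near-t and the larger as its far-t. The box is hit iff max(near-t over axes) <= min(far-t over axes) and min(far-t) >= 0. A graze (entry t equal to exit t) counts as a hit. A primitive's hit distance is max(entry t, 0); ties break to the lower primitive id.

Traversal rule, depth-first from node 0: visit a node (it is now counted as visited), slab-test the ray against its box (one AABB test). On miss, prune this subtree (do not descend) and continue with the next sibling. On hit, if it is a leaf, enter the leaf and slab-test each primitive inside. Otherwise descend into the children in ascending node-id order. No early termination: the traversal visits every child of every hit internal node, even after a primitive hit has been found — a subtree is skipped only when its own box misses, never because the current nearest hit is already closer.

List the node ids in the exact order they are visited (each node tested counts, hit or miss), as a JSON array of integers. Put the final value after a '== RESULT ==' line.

Trace the traversal:
N0 x:[27/2,32] y:[44/3,85/3] z:[3/2,43/2] -> hit [44/3,43/2], descend [9, 12]
  N9 x:[14,55/2] y:[44/3,17] z:[5/2,17] -> hit [44/3,17], descend [4, 8]
    N4 x:[31/2,55/2] y:[15,49/3] z:[6,17] -> hit [31/2,49/3], descend [6, 10]
      N6 x:[27,55/2] y:[47/3,49/3] z:[6,7] -> miss, prune
      N10 x:[31/2,33/2] y:[15,47/3] z:[29/2,17] -> hit [31/2,47/3] leaf, test {P2@t=31/2}
    N8 x:[14,25] y:[44/3,17] z:[5/2,9/2] -> miss, prune
  N12 x:[27/2,32] y:[50/3,85/3] z:[3/2,43/2] -> hit [50/3,43/2], descend [1, 3]
    N1 x:[28,32] y:[50/3,85/3] z:[3/2,9] -> miss, prune
    N3 x:[27/2,53/2] y:[53/3,23] z:[33/2,43/2] -> hit [53/3,43/2], descend [7, 14]
      N7 x:[27/2,14] y:[53/3,19] z:[21,43/2] -> miss, prune
      N14 x:[47/2,53/2] y:[67/3,23] z:[33/2,37/2] -> miss, prune

Visited [0, 9, 4, 6, 10, 8, 12, 1, 3, 7, 14]. Tests: 11 box, 1 leaf. Nearest: P2.

== RESULT ==
[0, 9, 4, 6, 10, 8, 12, 1, 3, 7, 14]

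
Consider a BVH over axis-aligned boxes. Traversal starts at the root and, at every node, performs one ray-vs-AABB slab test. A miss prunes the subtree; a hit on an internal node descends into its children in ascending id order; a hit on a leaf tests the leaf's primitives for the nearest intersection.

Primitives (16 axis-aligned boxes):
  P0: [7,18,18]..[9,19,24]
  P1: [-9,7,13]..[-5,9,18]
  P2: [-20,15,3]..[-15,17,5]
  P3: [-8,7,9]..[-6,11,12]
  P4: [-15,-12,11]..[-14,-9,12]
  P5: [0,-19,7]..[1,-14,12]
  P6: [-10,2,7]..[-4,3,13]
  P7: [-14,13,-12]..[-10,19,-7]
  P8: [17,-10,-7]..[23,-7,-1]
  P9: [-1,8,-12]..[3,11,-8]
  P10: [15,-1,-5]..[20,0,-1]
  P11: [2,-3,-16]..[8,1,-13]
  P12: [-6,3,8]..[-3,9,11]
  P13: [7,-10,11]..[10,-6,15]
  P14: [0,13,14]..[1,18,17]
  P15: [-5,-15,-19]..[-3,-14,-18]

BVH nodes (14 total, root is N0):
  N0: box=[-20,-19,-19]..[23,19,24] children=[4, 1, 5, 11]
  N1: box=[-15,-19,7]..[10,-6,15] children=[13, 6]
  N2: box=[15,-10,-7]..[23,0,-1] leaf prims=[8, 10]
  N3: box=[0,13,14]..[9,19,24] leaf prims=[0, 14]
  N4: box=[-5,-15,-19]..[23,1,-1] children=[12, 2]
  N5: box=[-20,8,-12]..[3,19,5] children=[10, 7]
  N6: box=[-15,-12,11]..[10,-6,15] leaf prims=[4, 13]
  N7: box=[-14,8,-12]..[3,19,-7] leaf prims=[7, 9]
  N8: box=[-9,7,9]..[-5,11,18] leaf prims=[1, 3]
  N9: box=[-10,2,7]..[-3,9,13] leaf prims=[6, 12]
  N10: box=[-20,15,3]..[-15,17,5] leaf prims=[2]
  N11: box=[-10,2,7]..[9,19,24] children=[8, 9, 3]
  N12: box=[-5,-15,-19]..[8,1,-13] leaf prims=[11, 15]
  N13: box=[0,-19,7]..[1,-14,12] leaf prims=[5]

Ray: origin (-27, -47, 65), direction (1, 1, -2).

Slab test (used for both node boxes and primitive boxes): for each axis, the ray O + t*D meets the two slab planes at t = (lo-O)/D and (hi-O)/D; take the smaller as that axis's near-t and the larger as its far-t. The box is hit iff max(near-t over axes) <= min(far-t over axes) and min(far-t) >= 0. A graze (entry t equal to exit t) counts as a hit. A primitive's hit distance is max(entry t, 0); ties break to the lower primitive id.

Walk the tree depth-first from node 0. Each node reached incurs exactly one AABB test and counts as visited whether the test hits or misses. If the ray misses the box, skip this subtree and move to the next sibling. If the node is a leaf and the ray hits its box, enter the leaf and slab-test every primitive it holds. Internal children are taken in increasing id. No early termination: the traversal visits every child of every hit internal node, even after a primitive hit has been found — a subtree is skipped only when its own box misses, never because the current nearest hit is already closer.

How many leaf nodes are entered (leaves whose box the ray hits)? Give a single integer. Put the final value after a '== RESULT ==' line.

Traverse from the root:
N0 x:[7,50] y:[28,66] z:[41/2,42] -> hit [28,42], descend [1, 4, 5, 11]
  N1 x:[12,37] y:[28,41] z:[25,29] -> hit [28,29], descend [6, 13]
    N6 x:[12,37] y:[35,41] z:[25,27] -> miss, prune
    N13 x:[27,28] y:[28,33] z:[53/2,29] -> hit [28,28] leaf, test {P5@t=28}
  N4 x:[22,50] y:[32,48] z:[33,42] -> hit [33,42], descend [2, 12]
    N2 x:[42,50] y:[37,47] z:[33,36] -> miss, prune
    N12 x:[22,35] y:[32,48] z:[39,42] -> miss, prune
  N5 x:[7,30] y:[55,66] z:[30,77/2] -> miss, prune
  N11 x:[17,36] y:[49,66] z:[41/2,29] -> miss, prune

9 AABB tests over nodes [0, 1, 6, 13, 4, 2, 12, 5, 11]; 1 leaf entered; closest P5.

== RESULT ==
1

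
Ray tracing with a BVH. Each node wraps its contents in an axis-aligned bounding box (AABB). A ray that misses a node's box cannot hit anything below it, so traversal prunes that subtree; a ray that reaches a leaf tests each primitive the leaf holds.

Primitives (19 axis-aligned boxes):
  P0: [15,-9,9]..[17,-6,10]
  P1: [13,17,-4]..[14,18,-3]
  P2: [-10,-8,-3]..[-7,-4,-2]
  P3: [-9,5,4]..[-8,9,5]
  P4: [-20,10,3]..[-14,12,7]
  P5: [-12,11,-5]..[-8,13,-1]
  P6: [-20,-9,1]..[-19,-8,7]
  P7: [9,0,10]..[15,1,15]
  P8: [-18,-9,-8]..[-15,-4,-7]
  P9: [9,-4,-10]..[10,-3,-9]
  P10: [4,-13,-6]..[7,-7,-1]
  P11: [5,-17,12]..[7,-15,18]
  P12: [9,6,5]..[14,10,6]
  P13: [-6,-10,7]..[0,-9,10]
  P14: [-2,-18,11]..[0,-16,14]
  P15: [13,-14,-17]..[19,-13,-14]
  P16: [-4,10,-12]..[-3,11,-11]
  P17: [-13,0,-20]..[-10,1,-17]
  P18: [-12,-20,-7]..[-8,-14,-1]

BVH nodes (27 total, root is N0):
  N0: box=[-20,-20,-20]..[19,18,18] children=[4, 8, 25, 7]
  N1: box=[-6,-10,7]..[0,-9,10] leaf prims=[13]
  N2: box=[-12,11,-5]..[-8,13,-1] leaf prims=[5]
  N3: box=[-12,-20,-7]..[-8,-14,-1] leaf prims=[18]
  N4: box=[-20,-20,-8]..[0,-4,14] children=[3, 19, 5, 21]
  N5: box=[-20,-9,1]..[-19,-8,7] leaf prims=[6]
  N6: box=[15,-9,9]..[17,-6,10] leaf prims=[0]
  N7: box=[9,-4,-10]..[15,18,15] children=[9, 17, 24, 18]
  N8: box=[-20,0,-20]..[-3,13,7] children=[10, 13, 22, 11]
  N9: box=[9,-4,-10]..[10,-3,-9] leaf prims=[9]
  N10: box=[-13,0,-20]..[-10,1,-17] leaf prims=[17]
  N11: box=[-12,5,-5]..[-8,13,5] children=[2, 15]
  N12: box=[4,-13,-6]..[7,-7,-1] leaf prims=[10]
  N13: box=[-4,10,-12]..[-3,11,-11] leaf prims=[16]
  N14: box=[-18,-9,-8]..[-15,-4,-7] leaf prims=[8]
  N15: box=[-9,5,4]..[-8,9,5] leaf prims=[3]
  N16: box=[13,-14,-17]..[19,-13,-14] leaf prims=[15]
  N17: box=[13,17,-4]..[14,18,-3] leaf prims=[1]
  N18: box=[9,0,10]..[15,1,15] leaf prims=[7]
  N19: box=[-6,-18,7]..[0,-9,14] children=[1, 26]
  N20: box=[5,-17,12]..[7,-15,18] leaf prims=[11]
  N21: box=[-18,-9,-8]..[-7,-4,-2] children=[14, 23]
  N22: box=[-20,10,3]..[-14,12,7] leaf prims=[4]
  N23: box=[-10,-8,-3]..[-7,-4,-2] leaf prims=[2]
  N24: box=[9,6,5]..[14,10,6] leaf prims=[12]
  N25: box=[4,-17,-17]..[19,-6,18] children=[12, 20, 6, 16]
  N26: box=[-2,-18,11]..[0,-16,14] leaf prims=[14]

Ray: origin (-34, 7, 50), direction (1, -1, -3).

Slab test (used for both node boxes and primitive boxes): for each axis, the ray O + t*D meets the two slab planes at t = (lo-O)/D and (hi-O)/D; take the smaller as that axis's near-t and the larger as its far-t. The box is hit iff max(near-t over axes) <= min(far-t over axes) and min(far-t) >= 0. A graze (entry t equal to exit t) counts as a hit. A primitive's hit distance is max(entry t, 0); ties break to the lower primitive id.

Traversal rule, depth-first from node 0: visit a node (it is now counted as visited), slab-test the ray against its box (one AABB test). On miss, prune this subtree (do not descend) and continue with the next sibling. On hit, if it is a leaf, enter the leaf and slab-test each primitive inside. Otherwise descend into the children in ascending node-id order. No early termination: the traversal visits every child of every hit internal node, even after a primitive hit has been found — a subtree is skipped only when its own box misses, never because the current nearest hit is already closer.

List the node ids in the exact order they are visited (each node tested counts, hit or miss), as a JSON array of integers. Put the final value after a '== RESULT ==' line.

Trace the traversal:
N0 x:[14,53] y:[-11,27] z:[32/3,70/3] -> hit [14,70/3], descend [4, 7, 8, 25]
  N4 x:[14,34] y:[11,27] z:[12,58/3] -> hit [14,58/3], descend [3, 5, 19, 21]
    N3 x:[22,26] y:[21,27] z:[17,19] -> miss, prune
    N5 x:[14,15] y:[15,16] z:[43/3,49/3] -> hit [15,15] leaf, test {P6@t=15}
    N19 x:[28,34] y:[16,25] z:[12,43/3] -> miss, prune
    N21 x:[16,27] y:[11,16] z:[52/3,58/3] -> miss, prune
  N7 x:[43,49] y:[-11,11] z:[35/3,20] -> miss, prune
  N8 x:[14,31] y:[-6,7] z:[43/3,70/3] -> miss, prune
  N25 x:[38,53] y:[13,24] z:[32/3,67/3] -> miss, prune

order=[0, 4, 3, 5, 19, 21, 7, 8, 25]  |boxes|=9  |leaves|=1  hit=P6

== RESULT ==
[0, 4, 3, 5, 19, 21, 7, 8, 25]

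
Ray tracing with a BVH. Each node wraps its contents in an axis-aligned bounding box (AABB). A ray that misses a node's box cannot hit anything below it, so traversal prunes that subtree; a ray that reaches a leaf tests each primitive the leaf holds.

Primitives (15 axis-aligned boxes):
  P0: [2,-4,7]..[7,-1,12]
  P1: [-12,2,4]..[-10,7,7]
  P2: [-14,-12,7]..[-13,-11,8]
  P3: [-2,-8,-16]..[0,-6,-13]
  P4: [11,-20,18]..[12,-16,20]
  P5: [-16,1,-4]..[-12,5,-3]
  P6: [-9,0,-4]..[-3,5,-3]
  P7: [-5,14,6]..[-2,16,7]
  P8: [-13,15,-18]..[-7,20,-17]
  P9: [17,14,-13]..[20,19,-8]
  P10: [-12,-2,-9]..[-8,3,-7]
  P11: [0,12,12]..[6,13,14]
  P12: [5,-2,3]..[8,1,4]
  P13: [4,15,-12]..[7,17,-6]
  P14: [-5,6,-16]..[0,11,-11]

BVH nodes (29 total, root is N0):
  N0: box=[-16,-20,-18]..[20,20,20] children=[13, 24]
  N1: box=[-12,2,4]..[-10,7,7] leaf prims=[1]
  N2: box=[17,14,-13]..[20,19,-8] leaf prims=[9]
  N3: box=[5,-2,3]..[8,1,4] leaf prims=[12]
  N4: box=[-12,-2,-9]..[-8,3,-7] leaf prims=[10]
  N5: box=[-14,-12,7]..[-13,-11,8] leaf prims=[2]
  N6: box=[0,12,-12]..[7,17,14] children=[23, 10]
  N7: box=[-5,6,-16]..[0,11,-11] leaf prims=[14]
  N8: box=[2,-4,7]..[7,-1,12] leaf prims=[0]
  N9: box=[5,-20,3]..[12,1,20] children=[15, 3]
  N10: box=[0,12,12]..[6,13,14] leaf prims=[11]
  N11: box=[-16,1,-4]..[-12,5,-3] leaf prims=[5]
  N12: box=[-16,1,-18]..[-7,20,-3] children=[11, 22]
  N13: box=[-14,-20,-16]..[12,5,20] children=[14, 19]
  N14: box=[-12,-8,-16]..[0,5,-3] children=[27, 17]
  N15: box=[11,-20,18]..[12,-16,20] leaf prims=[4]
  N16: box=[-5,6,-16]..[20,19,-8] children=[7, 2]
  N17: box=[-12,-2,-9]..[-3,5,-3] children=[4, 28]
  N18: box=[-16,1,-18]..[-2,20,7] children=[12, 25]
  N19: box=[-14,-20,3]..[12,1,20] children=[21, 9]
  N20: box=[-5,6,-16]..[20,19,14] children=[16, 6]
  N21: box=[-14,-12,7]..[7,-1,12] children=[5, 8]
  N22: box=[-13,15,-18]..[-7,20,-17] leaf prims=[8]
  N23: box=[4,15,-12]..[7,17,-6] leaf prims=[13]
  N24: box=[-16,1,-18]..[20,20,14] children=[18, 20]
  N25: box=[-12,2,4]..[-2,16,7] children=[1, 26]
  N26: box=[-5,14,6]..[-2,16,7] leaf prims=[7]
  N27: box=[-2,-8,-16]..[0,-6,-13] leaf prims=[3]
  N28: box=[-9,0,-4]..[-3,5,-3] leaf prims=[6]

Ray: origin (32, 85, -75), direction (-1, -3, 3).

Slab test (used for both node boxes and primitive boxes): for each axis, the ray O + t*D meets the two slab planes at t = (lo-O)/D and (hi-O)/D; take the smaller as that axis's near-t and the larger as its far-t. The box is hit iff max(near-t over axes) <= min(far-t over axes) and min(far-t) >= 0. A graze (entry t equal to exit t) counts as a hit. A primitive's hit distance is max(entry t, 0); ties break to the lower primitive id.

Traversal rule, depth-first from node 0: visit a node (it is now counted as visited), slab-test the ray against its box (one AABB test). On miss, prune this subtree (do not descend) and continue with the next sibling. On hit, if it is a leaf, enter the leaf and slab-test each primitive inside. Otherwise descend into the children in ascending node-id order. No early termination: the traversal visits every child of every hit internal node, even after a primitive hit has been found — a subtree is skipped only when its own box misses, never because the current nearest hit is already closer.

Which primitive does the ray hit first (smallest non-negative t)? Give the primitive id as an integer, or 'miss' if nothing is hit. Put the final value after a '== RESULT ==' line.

Traverse from the root:
N0 x:[12,48] y:[65/3,35] z:[19,95/3] -> hit [65/3,95/3], descend [13, 24]
  N13 x:[20,46] y:[80/3,35] z:[59/3,95/3] -> hit [80/3,95/3], descend [14, 19]
    N14 x:[32,44] y:[80/3,31] z:[59/3,24] -> miss, prune
    N19 x:[20,46] y:[28,35] z:[26,95/3] -> hit [28,95/3], descend [9, 21]
      N9 x:[20,27] y:[28,35] z:[26,95/3] -> miss, prune
      N21 x:[25,46] y:[86/3,97/3] z:[82/3,29] -> hit [86/3,29], descend [5, 8]
        N5 x:[45,46] y:[32,97/3] z:[82/3,83/3] -> miss, prune
        N8 x:[25,30] y:[86/3,89/3] z:[82/3,29] -> hit [86/3,29] leaf, test {P0@t=86/3}
  N24 x:[12,48] y:[65/3,28] z:[19,89/3] -> hit [65/3,28], descend [18, 20]
    N18 x:[34,48] y:[65/3,28] z:[19,82/3] -> miss, prune
    N20 x:[12,37] y:[22,79/3] z:[59/3,89/3] -> hit [22,79/3], descend [6, 16]
      N6 x:[25,32] y:[68/3,73/3] z:[21,89/3] -> miss, prune
      N16 x:[12,37] y:[22,79/3] z:[59/3,67/3] -> hit [22,67/3], descend [2, 7]
        N2 x:[12,15] y:[22,71/3] z:[62/3,67/3] -> miss, prune
        N7 x:[32,37] y:[74/3,79/3] z:[59/3,64/3] -> miss, prune

order=[0, 13, 14, 19, 9, 21, 5, 8, 24, 18, 20, 6, 16, 2, 7]  |boxes|=15  |leaves|=1  hit=P0

== RESULT ==
0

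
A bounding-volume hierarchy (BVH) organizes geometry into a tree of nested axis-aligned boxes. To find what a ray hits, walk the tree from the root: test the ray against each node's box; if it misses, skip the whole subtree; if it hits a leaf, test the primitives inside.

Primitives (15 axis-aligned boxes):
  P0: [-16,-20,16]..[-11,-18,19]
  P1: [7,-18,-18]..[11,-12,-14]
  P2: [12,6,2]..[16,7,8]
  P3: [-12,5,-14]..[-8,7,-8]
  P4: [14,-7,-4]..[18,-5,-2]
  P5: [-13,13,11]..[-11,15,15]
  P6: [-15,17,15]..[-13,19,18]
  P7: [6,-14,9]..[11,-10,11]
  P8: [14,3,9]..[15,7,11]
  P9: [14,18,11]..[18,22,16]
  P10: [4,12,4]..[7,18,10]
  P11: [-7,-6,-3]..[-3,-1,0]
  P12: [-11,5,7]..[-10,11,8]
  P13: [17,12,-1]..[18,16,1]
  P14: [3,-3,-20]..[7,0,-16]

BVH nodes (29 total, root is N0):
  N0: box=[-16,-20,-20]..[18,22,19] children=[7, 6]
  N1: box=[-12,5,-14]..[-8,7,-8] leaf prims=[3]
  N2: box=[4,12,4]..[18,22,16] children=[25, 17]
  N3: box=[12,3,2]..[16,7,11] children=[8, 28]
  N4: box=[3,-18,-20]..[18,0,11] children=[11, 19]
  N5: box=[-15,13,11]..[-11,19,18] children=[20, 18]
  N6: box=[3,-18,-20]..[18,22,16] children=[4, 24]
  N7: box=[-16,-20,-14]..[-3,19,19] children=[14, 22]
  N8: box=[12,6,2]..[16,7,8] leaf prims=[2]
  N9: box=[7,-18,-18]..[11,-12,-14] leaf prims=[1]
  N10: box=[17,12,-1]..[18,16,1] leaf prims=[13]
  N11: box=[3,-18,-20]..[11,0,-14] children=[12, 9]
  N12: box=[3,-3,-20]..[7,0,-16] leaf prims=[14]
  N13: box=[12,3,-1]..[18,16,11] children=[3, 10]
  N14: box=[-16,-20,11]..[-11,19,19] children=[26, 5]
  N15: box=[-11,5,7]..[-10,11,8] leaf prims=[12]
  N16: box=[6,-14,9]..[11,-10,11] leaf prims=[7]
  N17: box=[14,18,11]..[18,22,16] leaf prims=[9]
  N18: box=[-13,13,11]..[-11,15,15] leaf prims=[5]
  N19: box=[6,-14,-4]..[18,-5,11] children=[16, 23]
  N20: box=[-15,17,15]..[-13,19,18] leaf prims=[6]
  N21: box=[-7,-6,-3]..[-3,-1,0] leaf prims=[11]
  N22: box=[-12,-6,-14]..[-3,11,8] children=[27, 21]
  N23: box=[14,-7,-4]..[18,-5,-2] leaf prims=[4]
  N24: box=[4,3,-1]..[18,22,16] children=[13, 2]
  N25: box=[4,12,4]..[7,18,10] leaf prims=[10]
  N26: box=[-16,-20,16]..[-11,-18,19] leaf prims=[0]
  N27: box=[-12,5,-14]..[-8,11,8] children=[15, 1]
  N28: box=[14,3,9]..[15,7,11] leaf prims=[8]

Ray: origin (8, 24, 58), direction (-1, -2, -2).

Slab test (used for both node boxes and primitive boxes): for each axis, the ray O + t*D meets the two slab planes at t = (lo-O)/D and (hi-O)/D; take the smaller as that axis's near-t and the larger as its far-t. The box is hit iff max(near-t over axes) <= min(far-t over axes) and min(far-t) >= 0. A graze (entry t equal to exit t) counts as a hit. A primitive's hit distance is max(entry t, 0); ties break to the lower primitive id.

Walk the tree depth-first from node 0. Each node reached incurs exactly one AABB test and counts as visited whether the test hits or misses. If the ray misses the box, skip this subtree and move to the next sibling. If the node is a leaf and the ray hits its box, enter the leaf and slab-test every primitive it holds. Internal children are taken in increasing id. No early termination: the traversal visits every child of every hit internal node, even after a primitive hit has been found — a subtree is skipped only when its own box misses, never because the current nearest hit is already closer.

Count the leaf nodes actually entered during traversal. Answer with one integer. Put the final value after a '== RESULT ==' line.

Traverse from the root:
N0 x:[-10,24] y:[1,22] z:[39/2,39] -> hit [39/2,22], descend [6, 7]
  N6 x:[-10,5] y:[1,21] z:[21,39] -> miss, prune
  N7 x:[11,24] y:[5/2,22] z:[39/2,36] -> hit [39/2,22], descend [14, 22]
    N14 x:[19,24] y:[5/2,22] z:[39/2,47/2] -> hit [39/2,22], descend [5, 26]
      N5 x:[19,23] y:[5/2,11/2] z:[20,47/2] -> miss, prune
      N26 x:[19,24] y:[21,22] z:[39/2,21] -> hit [21,21] leaf, test {P0@t=21}
    N22 x:[11,20] y:[13/2,15] z:[25,36] -> miss, prune

7 AABB tests over nodes [0, 6, 7, 14, 5, 26, 22]; 1 leaf entered; closest P0.

== RESULT ==
1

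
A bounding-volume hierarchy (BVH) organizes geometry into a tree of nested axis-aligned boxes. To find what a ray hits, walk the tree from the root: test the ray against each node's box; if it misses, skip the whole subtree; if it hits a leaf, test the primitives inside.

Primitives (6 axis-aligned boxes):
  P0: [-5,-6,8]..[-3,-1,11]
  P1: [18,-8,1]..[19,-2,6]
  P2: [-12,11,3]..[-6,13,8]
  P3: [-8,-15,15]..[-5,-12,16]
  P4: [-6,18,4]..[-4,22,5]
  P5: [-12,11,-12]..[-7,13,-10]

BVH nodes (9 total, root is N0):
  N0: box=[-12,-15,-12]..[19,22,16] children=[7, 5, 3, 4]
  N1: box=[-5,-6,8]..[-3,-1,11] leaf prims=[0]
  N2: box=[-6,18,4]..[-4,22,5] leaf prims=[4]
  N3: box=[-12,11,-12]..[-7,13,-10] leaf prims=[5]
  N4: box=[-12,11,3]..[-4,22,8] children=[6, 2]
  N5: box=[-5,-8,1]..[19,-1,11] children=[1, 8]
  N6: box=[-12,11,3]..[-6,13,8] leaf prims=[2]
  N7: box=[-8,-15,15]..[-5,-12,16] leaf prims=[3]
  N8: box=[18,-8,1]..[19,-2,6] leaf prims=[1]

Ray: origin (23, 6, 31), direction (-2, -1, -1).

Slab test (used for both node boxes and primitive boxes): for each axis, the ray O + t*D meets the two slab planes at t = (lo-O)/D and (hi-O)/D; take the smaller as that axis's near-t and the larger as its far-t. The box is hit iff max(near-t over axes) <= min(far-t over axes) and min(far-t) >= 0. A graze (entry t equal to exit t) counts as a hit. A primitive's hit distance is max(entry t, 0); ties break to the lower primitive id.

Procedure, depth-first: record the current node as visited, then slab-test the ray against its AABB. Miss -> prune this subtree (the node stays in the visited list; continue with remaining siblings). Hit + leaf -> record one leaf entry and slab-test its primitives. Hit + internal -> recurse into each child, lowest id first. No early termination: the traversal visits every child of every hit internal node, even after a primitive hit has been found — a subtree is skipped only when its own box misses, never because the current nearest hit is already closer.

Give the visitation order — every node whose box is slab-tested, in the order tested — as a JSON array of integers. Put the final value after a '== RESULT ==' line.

Walk:
N0 x:[2,35/2] y:[-16,21] z:[15,43] -> hit [15,35/2], descend [3, 4, 5, 7]
  N3 x:[15,35/2] y:[-7,-5] z:[41,43] -> miss, prune
  N4 x:[27/2,35/2] y:[-16,-5] z:[23,28] -> miss, prune
  N5 x:[2,14] y:[7,14] z:[20,30] -> miss, prune
  N7 x:[14,31/2] y:[18,21] z:[15,16] -> miss, prune

order=[0, 3, 4, 5, 7]  |boxes|=5  |leaves|=0  hit=miss

== RESULT ==
[0, 3, 4, 5, 7]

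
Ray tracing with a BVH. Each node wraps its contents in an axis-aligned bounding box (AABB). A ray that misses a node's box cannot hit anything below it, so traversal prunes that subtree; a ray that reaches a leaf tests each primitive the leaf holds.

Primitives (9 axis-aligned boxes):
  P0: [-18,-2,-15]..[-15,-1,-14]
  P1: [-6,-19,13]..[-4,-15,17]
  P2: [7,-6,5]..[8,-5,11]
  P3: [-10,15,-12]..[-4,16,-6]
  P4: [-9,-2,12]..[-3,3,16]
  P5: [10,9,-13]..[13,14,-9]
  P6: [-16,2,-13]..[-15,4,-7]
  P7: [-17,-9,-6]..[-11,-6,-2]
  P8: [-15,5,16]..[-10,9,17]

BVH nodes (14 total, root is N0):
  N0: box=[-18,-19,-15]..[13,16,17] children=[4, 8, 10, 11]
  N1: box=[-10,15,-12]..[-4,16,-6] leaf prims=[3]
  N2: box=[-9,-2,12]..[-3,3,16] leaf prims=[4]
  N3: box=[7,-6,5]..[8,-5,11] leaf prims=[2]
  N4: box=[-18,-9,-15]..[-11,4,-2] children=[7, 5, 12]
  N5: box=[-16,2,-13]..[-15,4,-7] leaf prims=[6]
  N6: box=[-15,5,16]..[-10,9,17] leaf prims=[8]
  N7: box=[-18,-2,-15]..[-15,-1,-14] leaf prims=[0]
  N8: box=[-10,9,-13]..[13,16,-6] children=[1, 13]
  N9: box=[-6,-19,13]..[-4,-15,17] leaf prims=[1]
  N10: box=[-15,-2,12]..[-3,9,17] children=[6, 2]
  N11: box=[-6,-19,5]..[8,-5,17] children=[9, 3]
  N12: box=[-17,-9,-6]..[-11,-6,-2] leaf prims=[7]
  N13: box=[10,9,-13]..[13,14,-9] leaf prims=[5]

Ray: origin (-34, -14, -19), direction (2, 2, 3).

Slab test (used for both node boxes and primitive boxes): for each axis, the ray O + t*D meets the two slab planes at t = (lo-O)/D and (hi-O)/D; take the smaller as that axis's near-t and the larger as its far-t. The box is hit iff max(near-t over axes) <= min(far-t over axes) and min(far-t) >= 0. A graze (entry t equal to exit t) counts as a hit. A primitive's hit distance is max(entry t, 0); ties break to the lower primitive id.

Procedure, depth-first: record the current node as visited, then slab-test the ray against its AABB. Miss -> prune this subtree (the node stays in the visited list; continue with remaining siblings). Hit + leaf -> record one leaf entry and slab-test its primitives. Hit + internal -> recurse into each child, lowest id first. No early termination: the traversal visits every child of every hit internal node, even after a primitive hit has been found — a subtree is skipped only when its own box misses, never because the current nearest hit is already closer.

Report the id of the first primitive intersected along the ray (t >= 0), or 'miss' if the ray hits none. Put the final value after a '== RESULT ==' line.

Traverse from the root:
N0 x:[8,47/2] y:[-5/2,15] z:[4/3,12] -> hit [8,12], descend [4, 8, 10, 11]
  N4 x:[8,23/2] y:[5/2,9] z:[4/3,17/3] -> miss, prune
  N8 x:[12,47/2] y:[23/2,15] z:[2,13/3] -> miss, prune
  N10 x:[19/2,31/2] y:[6,23/2] z:[31/3,12] -> hit [31/3,23/2], descend [2, 6]
    N2 x:[25/2,31/2] y:[6,17/2] z:[31/3,35/3] -> miss, prune
    N6 x:[19/2,12] y:[19/2,23/2] z:[35/3,12] -> miss, prune
  N11 x:[14,21] y:[-5/2,9/2] z:[8,12] -> miss, prune

Visited [0, 4, 8, 10, 2, 6, 11]. Tests: 7 box, 0 leaf. Nearest: miss.

== RESULT ==
miss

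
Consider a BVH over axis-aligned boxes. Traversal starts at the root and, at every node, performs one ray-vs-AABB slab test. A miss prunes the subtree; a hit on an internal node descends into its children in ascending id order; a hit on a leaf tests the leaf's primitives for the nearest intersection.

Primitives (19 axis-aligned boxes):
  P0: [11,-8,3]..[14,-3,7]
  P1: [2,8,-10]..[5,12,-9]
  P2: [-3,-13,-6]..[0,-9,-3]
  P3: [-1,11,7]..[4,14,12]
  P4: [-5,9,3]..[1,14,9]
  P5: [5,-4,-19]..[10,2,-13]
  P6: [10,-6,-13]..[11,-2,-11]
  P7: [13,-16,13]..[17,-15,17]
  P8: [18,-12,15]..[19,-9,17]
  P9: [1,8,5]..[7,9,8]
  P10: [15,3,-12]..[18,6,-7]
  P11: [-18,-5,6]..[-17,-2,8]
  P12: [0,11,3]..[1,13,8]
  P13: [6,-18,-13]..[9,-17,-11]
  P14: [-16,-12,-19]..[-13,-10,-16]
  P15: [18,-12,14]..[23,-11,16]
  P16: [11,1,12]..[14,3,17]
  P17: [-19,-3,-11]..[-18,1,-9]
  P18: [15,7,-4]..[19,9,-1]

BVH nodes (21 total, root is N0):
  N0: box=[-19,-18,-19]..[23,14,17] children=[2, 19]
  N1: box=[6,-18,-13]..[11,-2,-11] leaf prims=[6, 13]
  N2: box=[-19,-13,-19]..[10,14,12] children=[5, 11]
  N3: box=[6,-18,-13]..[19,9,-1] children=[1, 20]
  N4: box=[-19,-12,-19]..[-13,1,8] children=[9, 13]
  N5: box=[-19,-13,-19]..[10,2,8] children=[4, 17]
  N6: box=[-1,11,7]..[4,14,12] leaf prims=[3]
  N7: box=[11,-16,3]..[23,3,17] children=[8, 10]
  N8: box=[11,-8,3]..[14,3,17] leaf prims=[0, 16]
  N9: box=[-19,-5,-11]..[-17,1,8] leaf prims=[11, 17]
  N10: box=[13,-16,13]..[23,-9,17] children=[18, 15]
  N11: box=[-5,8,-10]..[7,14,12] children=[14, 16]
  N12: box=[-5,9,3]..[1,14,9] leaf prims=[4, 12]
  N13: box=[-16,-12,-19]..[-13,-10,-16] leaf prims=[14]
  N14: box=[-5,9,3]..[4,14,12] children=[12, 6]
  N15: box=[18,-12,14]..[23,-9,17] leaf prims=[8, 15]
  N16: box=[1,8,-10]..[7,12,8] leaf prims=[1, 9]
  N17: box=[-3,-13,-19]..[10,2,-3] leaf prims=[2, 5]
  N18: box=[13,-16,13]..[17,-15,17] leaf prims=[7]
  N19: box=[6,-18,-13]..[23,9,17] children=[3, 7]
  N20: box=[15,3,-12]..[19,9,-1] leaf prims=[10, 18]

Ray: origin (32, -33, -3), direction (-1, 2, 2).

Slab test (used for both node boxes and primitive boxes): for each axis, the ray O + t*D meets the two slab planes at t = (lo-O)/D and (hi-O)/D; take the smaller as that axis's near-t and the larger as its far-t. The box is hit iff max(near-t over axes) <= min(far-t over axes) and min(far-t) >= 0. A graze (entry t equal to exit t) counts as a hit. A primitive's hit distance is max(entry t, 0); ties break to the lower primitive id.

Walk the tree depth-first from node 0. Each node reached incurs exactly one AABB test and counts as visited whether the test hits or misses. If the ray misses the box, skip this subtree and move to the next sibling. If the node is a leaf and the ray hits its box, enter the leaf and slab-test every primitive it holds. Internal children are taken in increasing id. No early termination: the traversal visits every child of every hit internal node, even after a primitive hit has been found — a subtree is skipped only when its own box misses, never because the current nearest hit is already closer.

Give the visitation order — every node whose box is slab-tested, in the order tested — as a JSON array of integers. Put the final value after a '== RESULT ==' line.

Trace the traversal:
N0 x:[9,51] y:[15/2,47/2] z:[-8,10] -> hit [9,10], descend [2, 19]
  N2 x:[22,51] y:[10,47/2] z:[-8,15/2] -> miss, prune
  N19 x:[9,26] y:[15/2,21] z:[-5,10] -> hit [9,10], descend [3, 7]
    N3 x:[13,26] y:[15/2,21] z:[-5,1] -> miss, prune
    N7 x:[9,21] y:[17/2,18] z:[3,10] -> hit [9,10], descend [8, 10]
      N8 x:[18,21] y:[25/2,18] z:[3,10] -> miss, prune
      N10 x:[9,19] y:[17/2,12] z:[8,10] -> hit [9,10], descend [15, 18]
        N15 x:[9,14] y:[21/2,12] z:[17/2,10] -> miss, prune
        N18 x:[15,19] y:[17/2,9] z:[8,10] -> miss, prune

9 AABB tests over nodes [0, 2, 19, 3, 7, 8, 10, 15, 18]; 0 leaves entered; closest miss.

== RESULT ==
[0, 2, 19, 3, 7, 8, 10, 15, 18]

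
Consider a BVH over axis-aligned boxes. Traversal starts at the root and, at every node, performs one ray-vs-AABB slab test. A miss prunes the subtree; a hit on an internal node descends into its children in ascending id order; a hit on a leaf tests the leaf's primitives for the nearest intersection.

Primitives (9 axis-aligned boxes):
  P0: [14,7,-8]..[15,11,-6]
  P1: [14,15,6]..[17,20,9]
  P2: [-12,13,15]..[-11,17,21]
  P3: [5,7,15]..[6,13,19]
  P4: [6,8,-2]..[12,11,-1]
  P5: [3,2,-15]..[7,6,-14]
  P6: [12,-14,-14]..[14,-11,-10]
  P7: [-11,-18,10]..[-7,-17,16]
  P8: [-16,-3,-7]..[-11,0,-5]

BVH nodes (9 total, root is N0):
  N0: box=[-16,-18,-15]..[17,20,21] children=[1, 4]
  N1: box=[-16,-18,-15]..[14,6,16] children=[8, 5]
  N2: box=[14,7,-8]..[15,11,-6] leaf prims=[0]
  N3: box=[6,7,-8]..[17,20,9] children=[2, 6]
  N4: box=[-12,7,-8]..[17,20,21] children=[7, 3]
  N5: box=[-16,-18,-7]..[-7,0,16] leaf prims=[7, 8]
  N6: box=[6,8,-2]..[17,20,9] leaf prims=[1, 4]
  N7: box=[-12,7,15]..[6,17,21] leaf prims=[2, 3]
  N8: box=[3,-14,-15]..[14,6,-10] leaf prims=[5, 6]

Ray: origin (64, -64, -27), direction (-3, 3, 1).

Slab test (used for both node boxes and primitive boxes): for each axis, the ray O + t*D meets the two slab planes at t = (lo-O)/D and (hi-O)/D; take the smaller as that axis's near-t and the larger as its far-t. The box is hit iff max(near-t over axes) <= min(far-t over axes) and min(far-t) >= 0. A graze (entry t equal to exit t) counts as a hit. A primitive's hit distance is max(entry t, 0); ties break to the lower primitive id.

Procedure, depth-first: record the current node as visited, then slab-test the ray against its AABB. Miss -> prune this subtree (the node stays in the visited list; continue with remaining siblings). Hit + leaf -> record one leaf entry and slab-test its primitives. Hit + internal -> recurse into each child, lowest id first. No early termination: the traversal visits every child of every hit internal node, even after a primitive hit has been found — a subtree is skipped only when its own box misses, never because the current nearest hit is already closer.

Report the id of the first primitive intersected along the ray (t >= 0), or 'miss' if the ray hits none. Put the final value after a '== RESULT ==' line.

Walk:
N0 x:[47/3,80/3] y:[46/3,28] z:[12,48] -> hit [47/3,80/3], descend [1, 4]
  N1 x:[50/3,80/3] y:[46/3,70/3] z:[12,43] -> hit [50/3,70/3], descend [5, 8]
    N5 x:[71/3,80/3] y:[46/3,64/3] z:[20,43] -> miss, prune
    N8 x:[50/3,61/3] y:[50/3,70/3] z:[12,17] -> hit [50/3,17] leaf, test {P5(miss), P6@t=50/3}
  N4 x:[47/3,76/3] y:[71/3,28] z:[19,48] -> hit [71/3,76/3], descend [3, 7]
    N3 x:[47/3,58/3] y:[71/3,28] z:[19,36] -> miss, prune
    N7 x:[58/3,76/3] y:[71/3,27] z:[42,48] -> miss, prune

Visited [0, 1, 5, 8, 4, 3, 7]. Tests: 7 box, 1 leaf. Nearest: P6.

== RESULT ==
6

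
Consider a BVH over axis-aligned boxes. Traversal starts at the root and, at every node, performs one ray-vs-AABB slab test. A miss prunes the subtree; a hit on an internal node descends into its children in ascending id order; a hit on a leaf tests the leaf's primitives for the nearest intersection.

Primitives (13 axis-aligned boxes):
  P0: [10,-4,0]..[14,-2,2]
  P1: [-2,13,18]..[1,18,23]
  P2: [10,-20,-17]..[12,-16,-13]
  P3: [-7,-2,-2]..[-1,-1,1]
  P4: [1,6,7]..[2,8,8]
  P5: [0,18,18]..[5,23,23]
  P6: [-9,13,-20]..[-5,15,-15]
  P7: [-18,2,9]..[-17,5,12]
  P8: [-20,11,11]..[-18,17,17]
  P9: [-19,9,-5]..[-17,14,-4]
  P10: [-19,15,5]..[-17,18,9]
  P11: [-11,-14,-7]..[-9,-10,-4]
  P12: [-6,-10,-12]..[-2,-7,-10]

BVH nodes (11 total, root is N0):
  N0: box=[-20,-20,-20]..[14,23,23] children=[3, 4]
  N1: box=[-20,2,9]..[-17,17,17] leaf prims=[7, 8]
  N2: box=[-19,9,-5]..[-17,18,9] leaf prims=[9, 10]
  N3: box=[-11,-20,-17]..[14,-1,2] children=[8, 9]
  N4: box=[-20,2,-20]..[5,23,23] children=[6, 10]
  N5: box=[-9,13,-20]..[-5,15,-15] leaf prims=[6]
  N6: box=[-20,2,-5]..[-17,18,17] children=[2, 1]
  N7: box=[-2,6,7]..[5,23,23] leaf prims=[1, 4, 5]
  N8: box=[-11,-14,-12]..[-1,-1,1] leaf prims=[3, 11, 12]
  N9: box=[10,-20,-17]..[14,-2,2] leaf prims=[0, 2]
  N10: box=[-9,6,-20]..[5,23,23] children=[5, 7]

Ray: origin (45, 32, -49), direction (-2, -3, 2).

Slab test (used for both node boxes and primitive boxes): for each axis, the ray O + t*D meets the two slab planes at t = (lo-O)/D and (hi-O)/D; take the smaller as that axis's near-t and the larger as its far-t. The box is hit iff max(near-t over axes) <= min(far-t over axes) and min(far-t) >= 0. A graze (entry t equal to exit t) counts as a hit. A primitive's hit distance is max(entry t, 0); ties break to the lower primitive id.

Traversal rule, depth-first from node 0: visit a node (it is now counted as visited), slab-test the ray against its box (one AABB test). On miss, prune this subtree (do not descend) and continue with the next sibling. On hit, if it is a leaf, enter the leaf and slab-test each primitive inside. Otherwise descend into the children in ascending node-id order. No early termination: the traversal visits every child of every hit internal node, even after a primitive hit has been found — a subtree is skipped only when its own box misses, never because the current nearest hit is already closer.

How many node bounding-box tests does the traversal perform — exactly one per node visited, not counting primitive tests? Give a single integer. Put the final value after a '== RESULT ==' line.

Walk:
N0 x:[31/2,65/2] y:[3,52/3] z:[29/2,36] -> hit [31/2,52/3], descend [3, 4]
  N3 x:[31/2,28] y:[11,52/3] z:[16,51/2] -> hit [16,52/3], descend [8, 9]
    N8 x:[23,28] y:[11,46/3] z:[37/2,25] -> miss, prune
    N9 x:[31/2,35/2] y:[34/3,52/3] z:[16,51/2] -> hit [16,52/3] leaf, test {P0(miss), P2@t=33/2}
  N4 x:[20,65/2] y:[3,10] z:[29/2,36] -> miss, prune

order=[0, 3, 8, 9, 4]  |boxes|=5  |leaves|=1  hit=P2

== RESULT ==
5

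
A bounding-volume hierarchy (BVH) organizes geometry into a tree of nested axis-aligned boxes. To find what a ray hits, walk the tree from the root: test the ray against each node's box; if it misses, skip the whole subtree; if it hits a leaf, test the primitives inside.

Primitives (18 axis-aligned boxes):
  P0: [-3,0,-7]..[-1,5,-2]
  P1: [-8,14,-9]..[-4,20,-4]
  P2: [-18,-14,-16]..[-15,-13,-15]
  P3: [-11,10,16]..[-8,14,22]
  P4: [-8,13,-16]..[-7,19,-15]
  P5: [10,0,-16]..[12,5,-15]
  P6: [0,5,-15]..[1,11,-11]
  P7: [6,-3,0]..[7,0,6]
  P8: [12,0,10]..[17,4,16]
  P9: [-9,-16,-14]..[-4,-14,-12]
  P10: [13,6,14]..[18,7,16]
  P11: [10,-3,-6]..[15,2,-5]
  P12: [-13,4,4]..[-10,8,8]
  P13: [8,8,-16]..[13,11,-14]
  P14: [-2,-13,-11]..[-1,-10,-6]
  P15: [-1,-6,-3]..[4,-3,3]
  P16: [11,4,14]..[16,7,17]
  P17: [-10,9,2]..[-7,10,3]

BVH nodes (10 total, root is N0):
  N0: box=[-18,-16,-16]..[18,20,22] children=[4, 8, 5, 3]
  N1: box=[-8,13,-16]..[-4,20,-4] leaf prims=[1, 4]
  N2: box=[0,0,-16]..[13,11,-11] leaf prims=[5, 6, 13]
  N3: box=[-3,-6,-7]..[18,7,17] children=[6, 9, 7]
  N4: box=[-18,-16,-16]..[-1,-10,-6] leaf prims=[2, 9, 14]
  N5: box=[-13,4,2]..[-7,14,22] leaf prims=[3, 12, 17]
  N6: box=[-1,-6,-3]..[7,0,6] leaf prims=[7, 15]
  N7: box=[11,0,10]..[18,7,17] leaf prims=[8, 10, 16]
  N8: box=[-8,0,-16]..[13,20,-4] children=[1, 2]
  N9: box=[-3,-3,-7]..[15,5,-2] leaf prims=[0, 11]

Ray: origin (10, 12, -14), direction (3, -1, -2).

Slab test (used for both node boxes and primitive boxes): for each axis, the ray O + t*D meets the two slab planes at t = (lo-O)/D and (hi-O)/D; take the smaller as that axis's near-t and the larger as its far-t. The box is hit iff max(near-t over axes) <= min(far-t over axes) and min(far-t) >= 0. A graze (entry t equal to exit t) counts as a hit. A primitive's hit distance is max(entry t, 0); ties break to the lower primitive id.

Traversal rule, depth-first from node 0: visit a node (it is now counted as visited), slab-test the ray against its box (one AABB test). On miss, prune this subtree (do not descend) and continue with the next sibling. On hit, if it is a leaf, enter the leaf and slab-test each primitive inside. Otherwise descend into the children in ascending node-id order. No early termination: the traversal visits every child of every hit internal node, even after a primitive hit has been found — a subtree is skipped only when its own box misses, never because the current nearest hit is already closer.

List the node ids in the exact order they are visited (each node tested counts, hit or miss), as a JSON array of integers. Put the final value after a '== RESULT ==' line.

Trace the traversal:
N0 x:[-28/3,8/3] y:[-8,28] z:[-18,1] -> hit [-8,1], descend [3, 4, 5, 8]
  N3 x:[-13/3,8/3] y:[5,18] z:[-31/2,-7/2] -> miss, prune
  N4 x:[-28/3,-11/3] y:[22,28] z:[-4,1] -> miss, prune
  N5 x:[-23/3,-17/3] y:[-2,8] z:[-18,-8] -> miss, prune
  N8 x:[-6,1] y:[-8,12] z:[-5,1] -> hit [-5,1], descend [1, 2]
    N1 x:[-6,-14/3] y:[-8,-1] z:[-5,1] -> miss, prune
    N2 x:[-10/3,1] y:[1,12] z:[-3/2,1] -> hit [1,1] leaf, test {P5(miss), P6(miss), P13@t=1}

7 AABB tests over nodes [0, 3, 4, 5, 8, 1, 2]; 1 leaf entered; closest P13.

== RESULT ==
[0, 3, 4, 5, 8, 1, 2]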